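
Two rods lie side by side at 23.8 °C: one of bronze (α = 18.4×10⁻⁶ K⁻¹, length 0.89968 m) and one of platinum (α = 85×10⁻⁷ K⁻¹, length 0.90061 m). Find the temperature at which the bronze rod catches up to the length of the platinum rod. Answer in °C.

T = 128.3 °C

Equal length when α₁L₁ΔT − α₂L₂ΔT = L₂ − L₁ = 9.30×10⁻⁴ m
α₁L₁ = 1.6554112×10⁻⁵, α₂L₂ = 7.655185×10⁻⁶ → Δ(αL) = 8.898927×10⁻⁶ m/K
ΔT = 9.30×10⁻⁴ / 8.898927×10⁻⁶ = 104.507 K, so T = 23.8 + 104.507 = 128.307 °C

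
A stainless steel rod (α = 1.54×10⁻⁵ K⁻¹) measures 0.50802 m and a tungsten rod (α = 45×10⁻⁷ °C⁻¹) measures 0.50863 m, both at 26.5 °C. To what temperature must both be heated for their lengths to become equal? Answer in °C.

T = 136.7 °C

Equal length when α₁L₁ΔT − α₂L₂ΔT = L₂ − L₁ = 6.10×10⁻⁴ m
α₁L₁ = 7.823508×10⁻⁶, α₂L₂ = 2.288835×10⁻⁶ → Δ(αL) = 5.534673×10⁻⁶ m/K
ΔT = 6.10×10⁻⁴ / 5.534673×10⁻⁶ = 110.214 K, so T = 26.5 + 110.214 = 136.714 °C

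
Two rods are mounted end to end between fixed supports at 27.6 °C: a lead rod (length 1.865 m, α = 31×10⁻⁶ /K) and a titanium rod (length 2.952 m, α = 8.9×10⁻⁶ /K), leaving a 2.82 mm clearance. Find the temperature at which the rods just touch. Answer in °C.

Gap closes when ΔL₁ + ΔL₂ = 2.82 mm = 2.82×10⁻³ m
(α₁L₁ + α₂L₂)ΔT = g
α₁L₁ + α₂L₂ = 31×10⁻⁶×1.865 + 8.9×10⁻⁶×2.952 = 8.40878×10⁻⁵ m/K
ΔT = 2.82×10⁻³ / 8.40878×10⁻⁵ = 33.536 K
T = 27.6 + 33.536 = 61.136 °C

T = 61.1 °C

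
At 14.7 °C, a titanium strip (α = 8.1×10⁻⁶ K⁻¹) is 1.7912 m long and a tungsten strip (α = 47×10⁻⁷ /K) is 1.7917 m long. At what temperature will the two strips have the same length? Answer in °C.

T = 96.83 °C

L₁(1 + α₁ΔT) = L₂(1 + α₂ΔT) ⇒ ΔT = (L₂ − L₁)/(α₁L₁ − α₂L₂)
L₂ − L₁ = 1.7917 − 1.7912 = 5.00×10⁻⁴ m
α₁L₁ − α₂L₂ = 8.1×10⁻⁶×1.7912 − 47×10⁻⁷×1.7917 = 6.08773×10⁻⁶ m/K
ΔT = 5.00×10⁻⁴ / 6.08773×10⁻⁶ = 82.1324 K
T = 14.7 + 82.1324 = 96.8324 °C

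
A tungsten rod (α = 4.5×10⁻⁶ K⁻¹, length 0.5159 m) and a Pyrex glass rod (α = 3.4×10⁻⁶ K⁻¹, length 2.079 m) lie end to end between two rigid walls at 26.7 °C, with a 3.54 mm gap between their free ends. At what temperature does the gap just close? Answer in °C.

T = 404 °C

α₁L₁ = 2.32155×10⁻⁶ m/K, α₂L₂ = 7.0686×10⁻⁶ m/K → total 9.39015×10⁻⁶ m/K
ΔT = g/(α₁L₁+α₂L₂) = 3.54×10⁻³ / 9.39015×10⁻⁶ = 376.99 K
T = 26.7 + 376.99 = 403.69 °C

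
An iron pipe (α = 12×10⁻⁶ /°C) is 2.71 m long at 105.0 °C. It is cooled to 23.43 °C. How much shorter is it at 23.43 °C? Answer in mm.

ΔL = 2.65 mm

|ΔT| = |23.43 − 105.0| = 81.57 K
ΔL = αL₀ΔT = (12×10⁻⁶)(2.71)(81.57) = 2.65×10⁻³ m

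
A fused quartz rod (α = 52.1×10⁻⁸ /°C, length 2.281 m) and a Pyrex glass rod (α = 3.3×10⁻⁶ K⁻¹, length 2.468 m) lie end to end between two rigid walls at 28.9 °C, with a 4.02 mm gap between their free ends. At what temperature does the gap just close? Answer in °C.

T = 460 °C

α₁L₁ = 1.188401×10⁻⁶ m/K, α₂L₂ = 8.1444×10⁻⁶ m/K → total 9.332801×10⁻⁶ m/K
ΔT = g/(α₁L₁+α₂L₂) = 4.02×10⁻³ / 9.332801×10⁻⁶ = 430.74 K
T = 28.9 + 430.74 = 459.64 °C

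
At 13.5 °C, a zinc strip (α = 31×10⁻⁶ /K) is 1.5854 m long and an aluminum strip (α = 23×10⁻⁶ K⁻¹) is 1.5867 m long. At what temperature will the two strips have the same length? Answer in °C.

L₁(1 + α₁ΔT) = L₂(1 + α₂ΔT) ⇒ ΔT = (L₂ − L₁)/(α₁L₁ − α₂L₂)
L₂ − L₁ = 1.5867 − 1.5854 = 1.30×10⁻³ m
α₁L₁ − α₂L₂ = 31×10⁻⁶×1.5854 − 23×10⁻⁶×1.5867 = 1.26533×10⁻⁵ m/K
ΔT = 1.30×10⁻³ / 1.26533×10⁻⁵ = 102.740 K
T = 13.5 + 102.740 = 116.240 °C

T = 116.2 °C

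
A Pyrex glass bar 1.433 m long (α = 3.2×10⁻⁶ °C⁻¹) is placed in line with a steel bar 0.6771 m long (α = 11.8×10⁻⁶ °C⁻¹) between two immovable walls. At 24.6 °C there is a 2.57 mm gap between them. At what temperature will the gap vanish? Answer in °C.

Gap closes when ΔL₁ + ΔL₂ = 2.57 mm = 2.57×10⁻³ m
(α₁L₁ + α₂L₂)ΔT = g
α₁L₁ + α₂L₂ = 3.2×10⁻⁶×1.433 + 11.8×10⁻⁶×0.6771 = 1.257538×10⁻⁵ m/K
ΔT = 2.57×10⁻³ / 1.257538×10⁻⁵ = 204.37 K
T = 24.6 + 204.37 = 228.97 °C

T = 229 °C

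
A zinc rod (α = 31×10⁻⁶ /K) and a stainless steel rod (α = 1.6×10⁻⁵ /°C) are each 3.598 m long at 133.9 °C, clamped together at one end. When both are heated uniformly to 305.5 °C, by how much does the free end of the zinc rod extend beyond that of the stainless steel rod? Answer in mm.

9.26 mm

ΔT = 171.6 K
zinc: ΔL = 31×10⁻⁶ × 3.598 m × 171.6 = 1.9140×10⁻² m = 19.140 mm
stainless steel: ΔL = 1.6×10⁻⁵ × 3.598 m × 171.6 = 9.8787×10⁻³ m = 9.8787 mm
difference = 19.140 − 9.8787 = 9.2613 mm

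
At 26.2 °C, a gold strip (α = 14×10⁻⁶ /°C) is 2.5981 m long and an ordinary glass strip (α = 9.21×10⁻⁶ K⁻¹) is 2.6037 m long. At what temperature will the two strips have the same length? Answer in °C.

Equal length when α₁L₁ΔT − α₂L₂ΔT = L₂ − L₁ = 5.60×10⁻³ m
α₁L₁ = 3.63734×10⁻⁵, α₂L₂ = 2.3980077×10⁻⁵ → Δ(αL) = 1.2393323×10⁻⁵ m/K
ΔT = 5.60×10⁻³ / 1.2393323×10⁻⁵ = 451.856 K, so T = 26.2 + 451.856 = 478.056 °C

T = 478.1 °C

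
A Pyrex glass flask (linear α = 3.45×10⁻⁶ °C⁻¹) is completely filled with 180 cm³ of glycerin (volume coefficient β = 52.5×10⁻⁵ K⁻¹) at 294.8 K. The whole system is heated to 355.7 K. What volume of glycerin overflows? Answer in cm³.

5.64 cm³

The flask also expands: β_container ≈ 3α = 1.035×10⁻⁵ /K
Net overflow = V₀(β_liq − 3α_cont)ΔT
β − 3α = 5.25×10⁻⁴ − 1.035×10⁻⁵ = 5.1465×10⁻⁴ /K; ΔT = 60.9 K
ΔV = 180 × 5.1465×10⁻⁴ × 60.9 = 5.64 cm³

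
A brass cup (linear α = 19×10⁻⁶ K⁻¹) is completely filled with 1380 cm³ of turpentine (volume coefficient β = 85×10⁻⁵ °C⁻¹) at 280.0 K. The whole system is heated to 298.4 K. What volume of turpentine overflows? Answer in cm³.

The cup also expands: β_container ≈ 3α = 5.7×10⁻⁵ /K
Net overflow = V₀(β_liq − 3α_cont)ΔT
β − 3α = 8.50×10⁻⁴ − 5.7×10⁻⁵ = 7.93×10⁻⁴ /K; ΔT = 18.4 K
ΔV = 1380 × 7.93×10⁻⁴ × 18.4 = 20.1 cm³

20.1 cm³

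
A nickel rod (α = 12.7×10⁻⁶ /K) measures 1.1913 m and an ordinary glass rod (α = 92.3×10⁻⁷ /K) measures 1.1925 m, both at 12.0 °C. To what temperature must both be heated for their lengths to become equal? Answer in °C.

T = 303.1 °C

Equal length when α₁L₁ΔT − α₂L₂ΔT = L₂ − L₁ = 1.20×10⁻³ m
α₁L₁ = 1.512951×10⁻⁵, α₂L₂ = 1.1006775×10⁻⁵ → Δ(αL) = 4.122735×10⁻⁶ m/K
ΔT = 1.20×10⁻³ / 4.122735×10⁻⁶ = 291.069 K, so T = 12.0 + 291.069 = 303.069 °C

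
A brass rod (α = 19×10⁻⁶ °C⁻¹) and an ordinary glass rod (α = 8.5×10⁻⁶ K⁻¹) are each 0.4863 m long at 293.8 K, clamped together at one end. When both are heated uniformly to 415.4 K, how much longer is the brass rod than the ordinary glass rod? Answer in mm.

0.621 mm

ΔT = 121.6 K
brass: ΔL = 19×10⁻⁶ × 0.4863 m × 121.6 = 1.1235×10⁻³ m = 1.1235 mm
ordinary glass: ΔL = 8.5×10⁻⁶ × 0.4863 m × 121.6 = 5.0264×10⁻⁴ m = 0.50264 mm
difference = 1.1235 − 0.50264 = 0.62086 mm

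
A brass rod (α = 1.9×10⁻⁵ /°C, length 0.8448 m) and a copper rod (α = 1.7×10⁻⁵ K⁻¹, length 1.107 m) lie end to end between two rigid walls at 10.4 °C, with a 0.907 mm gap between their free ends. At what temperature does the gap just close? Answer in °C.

α₁L₁ = 1.60512×10⁻⁵ m/K, α₂L₂ = 1.8819×10⁻⁵ m/K → total 3.48702×10⁻⁵ m/K
ΔT = g/(α₁L₁+α₂L₂) = 9.07×10⁻⁴ / 3.48702×10⁻⁵ = 26.011 K
T = 10.4 + 26.011 = 36.411 °C

T = 36.4 °C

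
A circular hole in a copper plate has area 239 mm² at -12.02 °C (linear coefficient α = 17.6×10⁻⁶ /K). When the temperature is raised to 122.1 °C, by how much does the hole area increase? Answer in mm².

ΔA = 1.13 mm²

Area coefficient ≈ 2α; |ΔT| = 134.12 K
ΔA = 2αA₀ΔT = 2(17.6×10⁻⁶)(239)(134.12) = 1.13 mm²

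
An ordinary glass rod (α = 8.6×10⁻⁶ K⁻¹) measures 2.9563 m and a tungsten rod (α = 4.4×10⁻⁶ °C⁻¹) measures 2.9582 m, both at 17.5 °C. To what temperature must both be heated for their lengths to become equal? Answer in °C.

T = 170.6 °C

Equal length when α₁L₁ΔT − α₂L₂ΔT = L₂ − L₁ = 1.90×10⁻³ m
α₁L₁ = 2.542418×10⁻⁵, α₂L₂ = 1.301608×10⁻⁵ → Δ(αL) = 1.24081×10⁻⁵ m/K
ΔT = 1.90×10⁻³ / 1.24081×10⁻⁵ = 153.126 K, so T = 17.5 + 153.126 = 170.626 °C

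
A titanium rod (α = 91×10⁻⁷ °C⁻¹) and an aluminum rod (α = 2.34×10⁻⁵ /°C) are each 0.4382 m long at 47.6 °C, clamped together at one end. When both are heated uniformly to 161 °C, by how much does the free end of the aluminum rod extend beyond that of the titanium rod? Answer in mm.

0.711 mm

ΔT = 113.4 K
titanium: ΔL = 91×10⁻⁷ × 0.4382 m × 113.4 = 4.5220×10⁻⁴ m = 0.45220 mm
aluminum: ΔL = 2.34×10⁻⁵ × 0.4382 m × 113.4 = 1.1628×10⁻³ m = 1.1628 mm
difference = 1.1628 − 0.45220 = 0.7106 mm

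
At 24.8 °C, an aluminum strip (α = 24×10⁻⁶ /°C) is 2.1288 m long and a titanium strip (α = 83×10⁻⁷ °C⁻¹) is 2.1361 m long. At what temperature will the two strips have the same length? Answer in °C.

L₁(1 + α₁ΔT) = L₂(1 + α₂ΔT) ⇒ ΔT = (L₂ − L₁)/(α₁L₁ − α₂L₂)
L₂ − L₁ = 2.1361 − 2.1288 = 7.30×10⁻³ m
α₁L₁ − α₂L₂ = 24×10⁻⁶×2.1288 − 83×10⁻⁷×2.1361 = 3.336157×10⁻⁵ m/K
ΔT = 7.30×10⁻³ / 3.336157×10⁻⁵ = 218.815 K
T = 24.8 + 218.815 = 243.615 °C

T = 243.6 °C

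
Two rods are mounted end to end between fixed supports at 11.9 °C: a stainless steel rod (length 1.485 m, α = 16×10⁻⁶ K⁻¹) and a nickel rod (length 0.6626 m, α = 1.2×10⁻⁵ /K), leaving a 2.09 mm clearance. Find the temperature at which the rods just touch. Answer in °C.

T = 77.8 °C

α₁L₁ = 2.376×10⁻⁵ m/K, α₂L₂ = 7.9512×10⁻⁶ m/K → total 3.17112×10⁻⁵ m/K
ΔT = g/(α₁L₁+α₂L₂) = 2.09×10⁻³ / 3.17112×10⁻⁵ = 65.907 K
T = 11.9 + 65.907 = 77.807 °C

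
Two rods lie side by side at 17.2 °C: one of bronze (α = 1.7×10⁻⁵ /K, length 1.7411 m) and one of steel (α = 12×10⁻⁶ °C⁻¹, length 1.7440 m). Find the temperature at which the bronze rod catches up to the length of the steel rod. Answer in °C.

L₁(1 + α₁ΔT) = L₂(1 + α₂ΔT) ⇒ ΔT = (L₂ − L₁)/(α₁L₁ − α₂L₂)
L₂ − L₁ = 1.7440 − 1.7411 = 2.90×10⁻³ m
α₁L₁ − α₂L₂ = 1.7×10⁻⁵×1.7411 − 12×10⁻⁶×1.7440 = 8.6707×10⁻⁶ m/K
ΔT = 2.90×10⁻³ / 8.6707×10⁻⁶ = 334.460 K
T = 17.2 + 334.460 = 351.660 °C

T = 351.7 °C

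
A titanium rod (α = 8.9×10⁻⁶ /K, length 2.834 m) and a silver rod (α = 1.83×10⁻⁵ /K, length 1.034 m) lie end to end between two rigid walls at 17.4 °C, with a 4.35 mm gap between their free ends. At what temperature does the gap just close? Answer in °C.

T = 116 °C

α₁L₁ = 2.52226×10⁻⁵ m/K, α₂L₂ = 1.89222×10⁻⁵ m/K → total 4.41448×10⁻⁵ m/K
ΔT = g/(α₁L₁+α₂L₂) = 4.35×10⁻³ / 4.41448×10⁻⁵ = 98.54 K
T = 17.4 + 98.54 = 115.94 °C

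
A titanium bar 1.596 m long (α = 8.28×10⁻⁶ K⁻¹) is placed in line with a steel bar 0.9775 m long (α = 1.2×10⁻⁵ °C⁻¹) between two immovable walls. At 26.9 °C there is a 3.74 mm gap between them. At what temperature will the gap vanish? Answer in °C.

α₁L₁ = 1.321488×10⁻⁵ m/K, α₂L₂ = 1.173×10⁻⁵ m/K → total 2.494488×10⁻⁵ m/K
ΔT = g/(α₁L₁+α₂L₂) = 3.74×10⁻³ / 2.494488×10⁻⁵ = 149.93 K
T = 26.9 + 149.93 = 176.83 °C

T = 177 °C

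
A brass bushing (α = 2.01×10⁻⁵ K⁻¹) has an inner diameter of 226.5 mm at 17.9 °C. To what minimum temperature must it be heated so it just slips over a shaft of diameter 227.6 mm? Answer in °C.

Required Δd = 227.6 − 226.5 = 1.1 mm
Δd = αd₀ΔT ⇒ ΔT = Δd/(αd₀) = 1.1 / (2.01×10⁻⁵ × 226.5) = 241.62 K
T_min = 17.9 + 241.62 = 259.52 °C

T = 260 °C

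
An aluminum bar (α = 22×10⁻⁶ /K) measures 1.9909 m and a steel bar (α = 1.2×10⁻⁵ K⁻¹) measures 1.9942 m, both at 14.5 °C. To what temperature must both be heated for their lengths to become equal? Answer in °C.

T = 180.6 °C

L₁(1 + α₁ΔT) = L₂(1 + α₂ΔT) ⇒ ΔT = (L₂ − L₁)/(α₁L₁ − α₂L₂)
L₂ − L₁ = 1.9942 − 1.9909 = 3.30×10⁻³ m
α₁L₁ − α₂L₂ = 22×10⁻⁶×1.9909 − 1.2×10⁻⁵×1.9942 = 1.98694×10⁻⁵ m/K
ΔT = 3.30×10⁻³ / 1.98694×10⁻⁵ = 166.085 K
T = 14.5 + 166.085 = 180.585 °C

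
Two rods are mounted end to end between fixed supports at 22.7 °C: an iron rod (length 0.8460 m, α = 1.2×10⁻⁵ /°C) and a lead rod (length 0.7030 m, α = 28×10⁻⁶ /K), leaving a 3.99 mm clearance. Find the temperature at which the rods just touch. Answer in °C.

α₁L₁ = 1.0152×10⁻⁵ m/K, α₂L₂ = 1.9684×10⁻⁵ m/K → total 2.9836×10⁻⁵ m/K
ΔT = g/(α₁L₁+α₂L₂) = 3.99×10⁻³ / 2.9836×10⁻⁵ = 133.73 K
T = 22.7 + 133.73 = 156.43 °C

T = 156 °C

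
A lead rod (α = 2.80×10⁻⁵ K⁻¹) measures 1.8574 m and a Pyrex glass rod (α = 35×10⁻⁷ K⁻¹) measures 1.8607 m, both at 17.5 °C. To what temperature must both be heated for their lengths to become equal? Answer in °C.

T = 90.04 °C

Equal length when α₁L₁ΔT − α₂L₂ΔT = L₂ − L₁ = 3.30×10⁻³ m
α₁L₁ = 5.20072×10⁻⁵, α₂L₂ = 6.51245×10⁻⁶ → Δ(αL) = 4.549475×10⁻⁵ m/K
ΔT = 3.30×10⁻³ / 4.549475×10⁻⁵ = 72.5358 K, so T = 17.5 + 72.5358 = 90.0358 °C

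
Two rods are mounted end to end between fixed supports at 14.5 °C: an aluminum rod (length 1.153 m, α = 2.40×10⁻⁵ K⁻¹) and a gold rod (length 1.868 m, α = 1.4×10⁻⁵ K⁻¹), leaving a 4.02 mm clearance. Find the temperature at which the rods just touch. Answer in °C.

T = 89.2 °C

α₁L₁ = 2.7672×10⁻⁵ m/K, α₂L₂ = 2.6152×10⁻⁵ m/K → total 5.3824×10⁻⁵ m/K
ΔT = g/(α₁L₁+α₂L₂) = 4.02×10⁻³ / 5.3824×10⁻⁵ = 74.688 K
T = 14.5 + 74.688 = 89.188 °C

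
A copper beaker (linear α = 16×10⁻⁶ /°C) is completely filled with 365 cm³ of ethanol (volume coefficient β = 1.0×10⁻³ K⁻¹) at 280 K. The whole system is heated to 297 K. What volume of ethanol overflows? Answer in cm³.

5.91 cm³

The beaker also expands: β_container ≈ 3α = 4.8×10⁻⁵ /K
Net overflow = V₀(β_liq − 3α_cont)ΔT
β − 3α = 1.00×10⁻³ − 4.8×10⁻⁵ = 9.52×10⁻⁴ /K; ΔT = 17 K
ΔV = 365 × 9.52×10⁻⁴ × 17 = 5.91 cm³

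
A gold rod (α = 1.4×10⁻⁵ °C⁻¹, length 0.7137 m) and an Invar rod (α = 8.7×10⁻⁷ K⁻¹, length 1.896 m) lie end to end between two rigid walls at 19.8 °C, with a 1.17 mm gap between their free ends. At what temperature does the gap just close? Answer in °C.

Gap closes when ΔL₁ + ΔL₂ = 1.17 mm = 1.17×10⁻³ m
(α₁L₁ + α₂L₂)ΔT = g
α₁L₁ + α₂L₂ = 1.4×10⁻⁵×0.7137 + 8.7×10⁻⁷×1.896 = 1.164132×10⁻⁵ m/K
ΔT = 1.17×10⁻³ / 1.164132×10⁻⁵ = 100.50 K
T = 19.8 + 100.50 = 120.30 °C

T = 120 °C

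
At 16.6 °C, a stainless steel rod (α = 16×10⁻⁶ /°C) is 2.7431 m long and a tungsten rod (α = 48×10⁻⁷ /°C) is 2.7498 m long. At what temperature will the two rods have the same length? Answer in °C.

L₁(1 + α₁ΔT) = L₂(1 + α₂ΔT) ⇒ ΔT = (L₂ − L₁)/(α₁L₁ − α₂L₂)
L₂ − L₁ = 2.7498 − 2.7431 = 6.70×10⁻³ m
α₁L₁ − α₂L₂ = 16×10⁻⁶×2.7431 − 48×10⁻⁷×2.7498 = 3.069056×10⁻⁵ m/K
ΔT = 6.70×10⁻³ / 3.069056×10⁻⁵ = 218.308 K
T = 16.6 + 218.308 = 234.908 °C

T = 234.9 °C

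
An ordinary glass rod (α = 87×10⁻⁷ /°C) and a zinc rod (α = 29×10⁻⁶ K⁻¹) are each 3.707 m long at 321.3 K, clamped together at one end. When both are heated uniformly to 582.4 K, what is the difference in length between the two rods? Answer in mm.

ΔT = 261.1 K
ordinary glass: ΔL = 87×10⁻⁷ × 3.707 m × 261.1 = 8.4207×10⁻³ m = 8.4207 mm
zinc: ΔL = 29×10⁻⁶ × 3.707 m × 261.1 = 2.8069×10⁻² m = 28.069 mm
difference = 28.069 − 8.4207 = 19.6483 mm

19.6 mm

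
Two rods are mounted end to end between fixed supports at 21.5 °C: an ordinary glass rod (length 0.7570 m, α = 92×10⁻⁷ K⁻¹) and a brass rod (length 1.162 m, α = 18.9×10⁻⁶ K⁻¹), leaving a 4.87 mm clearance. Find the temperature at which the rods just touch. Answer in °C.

T = 190 °C

α₁L₁ = 6.9644×10⁻⁶ m/K, α₂L₂ = 2.19618×10⁻⁵ m/K → total 2.89262×10⁻⁵ m/K
ΔT = g/(α₁L₁+α₂L₂) = 4.87×10⁻³ / 2.89262×10⁻⁵ = 168.36 K
T = 21.5 + 168.36 = 189.86 °C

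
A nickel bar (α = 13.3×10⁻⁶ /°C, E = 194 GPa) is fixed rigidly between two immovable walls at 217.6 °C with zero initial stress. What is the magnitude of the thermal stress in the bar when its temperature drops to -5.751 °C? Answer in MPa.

σ = 576 MPa

Fully constrained: the free strain ε = αΔT is blocked, so σ = Eε = EαΔT.
|ΔT| = 223.351 K
σ = 194×10⁹ × 13.3×10⁻⁶ × 223.351 = 5.76×10⁸ Pa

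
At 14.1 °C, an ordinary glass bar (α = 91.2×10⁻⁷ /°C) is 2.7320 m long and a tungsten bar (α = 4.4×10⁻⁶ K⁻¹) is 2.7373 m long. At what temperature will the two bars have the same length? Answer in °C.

T = 425.9 °C

Equal length when α₁L₁ΔT − α₂L₂ΔT = L₂ − L₁ = 5.30×10⁻³ m
α₁L₁ = 2.491584×10⁻⁵, α₂L₂ = 1.204412×10⁻⁵ → Δ(αL) = 1.287172×10⁻⁵ m/K
ΔT = 5.30×10⁻³ / 1.287172×10⁻⁵ = 411.755 K, so T = 14.1 + 411.755 = 425.855 °C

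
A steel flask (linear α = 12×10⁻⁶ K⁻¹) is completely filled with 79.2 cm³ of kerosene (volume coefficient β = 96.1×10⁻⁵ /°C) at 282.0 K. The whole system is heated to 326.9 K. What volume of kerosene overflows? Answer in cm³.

The flask also expands: β_container ≈ 3α = 3.6×10⁻⁵ /K
Net overflow = V₀(β_liq − 3α_cont)ΔT
β − 3α = 9.61×10⁻⁴ − 3.6×10⁻⁵ = 9.25×10⁻⁴ /K; ΔT = 44.9 K
ΔV = 79.2 × 9.25×10⁻⁴ × 44.9 = 3.29 cm³

3.29 cm³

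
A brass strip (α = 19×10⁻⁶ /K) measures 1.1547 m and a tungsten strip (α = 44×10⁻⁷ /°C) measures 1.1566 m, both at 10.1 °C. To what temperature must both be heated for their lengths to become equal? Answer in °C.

L₁(1 + α₁ΔT) = L₂(1 + α₂ΔT) ⇒ ΔT = (L₂ − L₁)/(α₁L₁ − α₂L₂)
L₂ − L₁ = 1.1566 − 1.1547 = 1.90×10⁻³ m
α₁L₁ − α₂L₂ = 19×10⁻⁶×1.1547 − 44×10⁻⁷×1.1566 = 1.685026×10⁻⁵ m/K
ΔT = 1.90×10⁻³ / 1.685026×10⁻⁵ = 112.758 K
T = 10.1 + 112.758 = 122.858 °C

T = 122.9 °C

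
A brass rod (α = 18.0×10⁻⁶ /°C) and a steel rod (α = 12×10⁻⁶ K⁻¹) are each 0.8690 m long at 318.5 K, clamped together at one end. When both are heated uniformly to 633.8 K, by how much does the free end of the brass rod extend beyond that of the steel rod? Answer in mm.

1.64 mm

ΔT = 315.3 K
brass: ΔL = 18.0×10⁻⁶ × 0.8690 m × 315.3 = 4.9319×10⁻³ m = 4.9319 mm
steel: ΔL = 12×10⁻⁶ × 0.8690 m × 315.3 = 3.2879×10⁻³ m = 3.2879 mm
difference = 4.9319 − 3.2879 = 1.6440 mm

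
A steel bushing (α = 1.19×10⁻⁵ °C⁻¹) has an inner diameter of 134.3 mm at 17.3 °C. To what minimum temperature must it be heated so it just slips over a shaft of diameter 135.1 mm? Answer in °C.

Required Δd = 135.1 − 134.3 = 0.8 mm
Δd = αd₀ΔT ⇒ ΔT = Δd/(αd₀) = 0.8 / (1.19×10⁻⁵ × 134.3) = 500.57 K
T_min = 17.3 + 500.57 = 517.87 °C

T = 518 °C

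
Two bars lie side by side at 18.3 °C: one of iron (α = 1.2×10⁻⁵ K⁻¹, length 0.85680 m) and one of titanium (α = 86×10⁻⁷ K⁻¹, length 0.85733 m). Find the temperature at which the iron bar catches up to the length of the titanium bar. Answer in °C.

Equal length when α₁L₁ΔT − α₂L₂ΔT = L₂ − L₁ = 5.30×10⁻⁴ m
α₁L₁ = 1.02816×10⁻⁵, α₂L₂ = 7.373038×10⁻⁶ → Δ(αL) = 2.908562×10⁻⁶ m/K
ΔT = 5.30×10⁻⁴ / 2.908562×10⁻⁶ = 182.221 K, so T = 18.3 + 182.221 = 200.521 °C

T = 200.5 °C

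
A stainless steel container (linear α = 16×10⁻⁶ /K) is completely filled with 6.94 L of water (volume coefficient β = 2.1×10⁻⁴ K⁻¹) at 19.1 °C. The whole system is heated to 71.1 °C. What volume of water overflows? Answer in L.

The container also expands: β_container ≈ 3α = 4.8×10⁻⁵ /K
Net overflow = V₀(β_liq − 3α_cont)ΔT
β − 3α = 2.10×10⁻⁴ − 4.8×10⁻⁵ = 1.62×10⁻⁴ /K; ΔT = 52.0 K
ΔV = 6.94 × 1.62×10⁻⁴ × 52.0 = 0.0585 L

0.0585 L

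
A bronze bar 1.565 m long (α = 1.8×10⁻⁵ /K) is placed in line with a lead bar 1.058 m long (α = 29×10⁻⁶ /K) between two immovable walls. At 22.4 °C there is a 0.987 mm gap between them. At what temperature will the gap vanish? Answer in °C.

Gap closes when ΔL₁ + ΔL₂ = 0.987 mm = 9.87×10⁻⁴ m
(α₁L₁ + α₂L₂)ΔT = g
α₁L₁ + α₂L₂ = 1.8×10⁻⁵×1.565 + 29×10⁻⁶×1.058 = 5.8852×10⁻⁵ m/K
ΔT = 9.87×10⁻⁴ / 5.8852×10⁻⁵ = 16.771 K
T = 22.4 + 16.771 = 39.171 °C

T = 39.2 °C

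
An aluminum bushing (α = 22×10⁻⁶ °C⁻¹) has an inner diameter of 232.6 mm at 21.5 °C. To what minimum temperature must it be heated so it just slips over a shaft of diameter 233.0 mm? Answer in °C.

T = 99.7 °C

Required Δd = 233.0 − 232.6 = 0.4 mm
Δd = αd₀ΔT ⇒ ΔT = Δd/(αd₀) = 0.4 / (22×10⁻⁶ × 232.6) = 78.168 K
T_min = 21.5 + 78.168 = 99.668 °C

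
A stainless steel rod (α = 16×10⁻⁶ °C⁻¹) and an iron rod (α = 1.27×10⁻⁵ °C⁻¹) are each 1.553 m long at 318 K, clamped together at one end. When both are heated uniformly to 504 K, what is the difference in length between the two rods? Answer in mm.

ΔT = 186 K
stainless steel: ΔL = 16×10⁻⁶ × 1.553 m × 186 = 4.6217×10⁻³ m = 4.6217 mm
iron: ΔL = 1.27×10⁻⁵ × 1.553 m × 186 = 3.6685×10⁻³ m = 3.6685 mm
difference = 4.6217 − 3.6685 = 0.9532 mm

0.953 mm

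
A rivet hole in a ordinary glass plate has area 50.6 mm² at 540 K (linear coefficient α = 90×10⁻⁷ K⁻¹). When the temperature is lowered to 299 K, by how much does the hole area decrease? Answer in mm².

ΔA = 0.220 mm²

Area coefficient ≈ 2α; |ΔT| = 241 K
ΔA = 2αA₀ΔT = 2(90×10⁻⁷)(50.6)(241) = 0.220 mm²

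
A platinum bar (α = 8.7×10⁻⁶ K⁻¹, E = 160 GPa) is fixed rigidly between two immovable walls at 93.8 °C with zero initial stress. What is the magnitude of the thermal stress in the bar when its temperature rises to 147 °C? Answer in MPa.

σ = 74.1 MPa

Fully constrained: the free strain ε = αΔT is blocked, so σ = Eε = EαΔT.
|ΔT| = 53.2 K
σ = 160×10⁹ × 8.7×10⁻⁶ × 53.2 = 7.41×10⁷ Pa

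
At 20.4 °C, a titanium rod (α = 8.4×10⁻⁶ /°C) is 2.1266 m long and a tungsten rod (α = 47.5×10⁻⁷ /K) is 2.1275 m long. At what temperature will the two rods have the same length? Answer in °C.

T = 136.4 °C

Equal length when α₁L₁ΔT − α₂L₂ΔT = L₂ − L₁ = 9.00×10⁻⁴ m
α₁L₁ = 1.786344×10⁻⁵, α₂L₂ = 1.0105625×10⁻⁵ → Δ(αL) = 7.757815×10⁻⁶ m/K
ΔT = 9.00×10⁻⁴ / 7.757815×10⁻⁶ = 116.012 K, so T = 20.4 + 116.012 = 136.412 °C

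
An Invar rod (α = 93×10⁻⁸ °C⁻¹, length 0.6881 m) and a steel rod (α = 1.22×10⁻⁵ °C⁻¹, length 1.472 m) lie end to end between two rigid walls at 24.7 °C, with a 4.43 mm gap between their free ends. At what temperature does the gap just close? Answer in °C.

T = 263 °C

Gap closes when ΔL₁ + ΔL₂ = 4.43 mm = 4.43×10⁻³ m
(α₁L₁ + α₂L₂)ΔT = g
α₁L₁ + α₂L₂ = 93×10⁻⁸×0.6881 + 1.22×10⁻⁵×1.472 = 1.8598333×10⁻⁵ m/K
ΔT = 4.43×10⁻³ / 1.8598333×10⁻⁵ = 238.19 K
T = 24.7 + 238.19 = 262.89 °C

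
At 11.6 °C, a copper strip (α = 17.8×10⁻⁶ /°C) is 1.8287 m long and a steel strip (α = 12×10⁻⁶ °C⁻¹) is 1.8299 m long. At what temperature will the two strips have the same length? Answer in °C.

T = 124.9 °C

Equal length when α₁L₁ΔT − α₂L₂ΔT = L₂ − L₁ = 1.20×10⁻³ m
α₁L₁ = 3.255086×10⁻⁵, α₂L₂ = 2.19588×10⁻⁵ → Δ(αL) = 1.059206×10⁻⁵ m/K
ΔT = 1.20×10⁻³ / 1.059206×10⁻⁵ = 113.292 K, so T = 11.6 + 113.292 = 124.892 °C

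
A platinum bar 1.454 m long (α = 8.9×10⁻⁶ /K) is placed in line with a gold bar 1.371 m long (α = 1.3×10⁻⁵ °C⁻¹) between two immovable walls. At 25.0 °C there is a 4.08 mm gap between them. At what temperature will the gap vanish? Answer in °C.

Gap closes when ΔL₁ + ΔL₂ = 4.08 mm = 4.08×10⁻³ m
(α₁L₁ + α₂L₂)ΔT = g
α₁L₁ + α₂L₂ = 8.9×10⁻⁶×1.454 + 1.3×10⁻⁵×1.371 = 3.07636×10⁻⁵ m/K
ΔT = 4.08×10⁻³ / 3.07636×10⁻⁵ = 132.62 K
T = 25.0 + 132.62 = 157.62 °C

T = 158 °C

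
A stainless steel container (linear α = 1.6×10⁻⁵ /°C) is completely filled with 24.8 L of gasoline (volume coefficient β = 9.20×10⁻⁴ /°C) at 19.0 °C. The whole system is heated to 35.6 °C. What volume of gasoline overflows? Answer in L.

The container also expands: β_container ≈ 3α = 4.8×10⁻⁵ /K
Net overflow = V₀(β_liq − 3α_cont)ΔT
β − 3α = 9.20×10⁻⁴ − 4.8×10⁻⁵ = 8.72×10⁻⁴ /K; ΔT = 16.6 K
ΔV = 24.8 × 8.72×10⁻⁴ × 16.6 = 0.359 L

0.359 L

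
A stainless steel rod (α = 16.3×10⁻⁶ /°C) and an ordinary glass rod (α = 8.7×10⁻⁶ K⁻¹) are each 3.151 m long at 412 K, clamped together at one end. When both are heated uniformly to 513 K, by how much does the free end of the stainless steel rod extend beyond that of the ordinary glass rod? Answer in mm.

2.42 mm

ΔT = 101 K
stainless steel: ΔL = 16.3×10⁻⁶ × 3.151 m × 101 = 5.1875×10⁻³ m = 5.1875 mm
ordinary glass: ΔL = 8.7×10⁻⁶ × 3.151 m × 101 = 2.7688×10⁻³ m = 2.7688 mm
difference = 5.1875 − 2.7688 = 2.4187 mm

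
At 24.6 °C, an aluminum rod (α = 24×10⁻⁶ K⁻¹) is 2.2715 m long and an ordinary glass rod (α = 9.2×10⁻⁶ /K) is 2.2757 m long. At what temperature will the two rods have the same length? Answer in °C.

T = 149.7 °C

L₁(1 + α₁ΔT) = L₂(1 + α₂ΔT) ⇒ ΔT = (L₂ − L₁)/(α₁L₁ − α₂L₂)
L₂ − L₁ = 2.2757 − 2.2715 = 4.20×10⁻³ m
α₁L₁ − α₂L₂ = 24×10⁻⁶×2.2715 − 9.2×10⁻⁶×2.2757 = 3.357956×10⁻⁵ m/K
ΔT = 4.20×10⁻³ / 3.357956×10⁻⁵ = 125.076 K
T = 24.6 + 125.076 = 149.676 °C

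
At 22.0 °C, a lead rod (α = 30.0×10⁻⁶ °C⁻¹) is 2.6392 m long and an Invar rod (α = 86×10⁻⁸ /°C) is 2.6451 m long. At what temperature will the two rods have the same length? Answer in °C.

T = 98.72 °C

Equal length when α₁L₁ΔT − α₂L₂ΔT = L₂ − L₁ = 5.90×10⁻³ m
α₁L₁ = 7.9176×10⁻⁵, α₂L₂ = 2.274786×10⁻⁶ → Δ(αL) = 7.6901214×10⁻⁵ m/K
ΔT = 5.90×10⁻³ / 7.6901214×10⁻⁵ = 76.7218 K, so T = 22.0 + 76.7218 = 98.7218 °C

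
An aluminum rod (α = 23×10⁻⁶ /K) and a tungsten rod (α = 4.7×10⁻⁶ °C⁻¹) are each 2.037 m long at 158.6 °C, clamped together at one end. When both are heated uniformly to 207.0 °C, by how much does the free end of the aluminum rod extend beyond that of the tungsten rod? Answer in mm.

ΔT = 48.4 K
aluminum: ΔL = 23×10⁻⁶ × 2.037 m × 48.4 = 2.2676×10⁻³ m = 2.2676 mm
tungsten: ΔL = 4.7×10⁻⁶ × 2.037 m × 48.4 = 4.6338×10⁻⁴ m = 0.46338 mm
difference = 2.2676 − 0.46338 = 1.80422 mm

1.80 mm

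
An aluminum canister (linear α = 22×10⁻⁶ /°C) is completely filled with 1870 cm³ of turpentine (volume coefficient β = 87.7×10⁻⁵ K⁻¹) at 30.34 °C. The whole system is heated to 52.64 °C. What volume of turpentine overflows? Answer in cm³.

The canister also expands: β_container ≈ 3α = 6.6×10⁻⁵ /K
Net overflow = V₀(β_liq − 3α_cont)ΔT
β − 3α = 8.77×10⁻⁴ − 6.6×10⁻⁵ = 8.11×10⁻⁴ /K; ΔT = 22.30 K
ΔV = 1870 × 8.11×10⁻⁴ × 22.30 = 33.8 cm³

33.8 cm³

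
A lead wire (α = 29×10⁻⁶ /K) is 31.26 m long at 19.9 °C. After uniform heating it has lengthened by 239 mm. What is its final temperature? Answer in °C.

ΔL = αL₀ΔT ⇒ ΔT = ΔL / (αL₀)
ΔT = 239×10⁻³ m / (29×10⁻⁶ × 31.26 m) = 263.64 K
T = 19.9 + 263.64 = 283.54 °C

T = 284 °C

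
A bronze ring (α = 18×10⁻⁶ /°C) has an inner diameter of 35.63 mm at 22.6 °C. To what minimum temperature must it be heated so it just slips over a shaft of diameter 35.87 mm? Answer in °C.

Required Δd = 35.87 − 35.63 = 0.24 mm
Δd = αd₀ΔT ⇒ ΔT = Δd/(αd₀) = 0.24 / (18×10⁻⁶ × 35.63) = 374.22 K
T_min = 22.6 + 374.22 = 396.82 °C

T = 397 °C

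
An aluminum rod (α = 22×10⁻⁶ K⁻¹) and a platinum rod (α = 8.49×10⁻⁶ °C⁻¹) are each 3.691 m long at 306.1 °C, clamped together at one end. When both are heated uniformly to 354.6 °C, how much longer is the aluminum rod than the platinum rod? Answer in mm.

2.42 mm

ΔT = 48.5 K
aluminum: ΔL = 22×10⁻⁶ × 3.691 m × 48.5 = 3.9383×10⁻³ m = 3.9383 mm
platinum: ΔL = 8.49×10⁻⁶ × 3.691 m × 48.5 = 1.5198×10⁻³ m = 1.5198 mm
difference = 3.9383 − 1.5198 = 2.4185 mm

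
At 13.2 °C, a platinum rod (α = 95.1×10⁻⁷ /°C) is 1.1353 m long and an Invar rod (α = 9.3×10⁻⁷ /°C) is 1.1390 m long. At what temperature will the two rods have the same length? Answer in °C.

Equal length when α₁L₁ΔT − α₂L₂ΔT = L₂ − L₁ = 3.70×10⁻³ m
α₁L₁ = 1.0796703×10⁻⁵, α₂L₂ = 1.05927×10⁻⁶ → Δ(αL) = 9.737433×10⁻⁶ m/K
ΔT = 3.70×10⁻³ / 9.737433×10⁻⁶ = 379.977 K, so T = 13.2 + 379.977 = 393.177 °C

T = 393.2 °C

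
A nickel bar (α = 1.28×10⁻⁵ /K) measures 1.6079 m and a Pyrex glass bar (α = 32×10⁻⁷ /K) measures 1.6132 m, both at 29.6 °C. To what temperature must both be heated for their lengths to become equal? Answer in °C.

Equal length when α₁L₁ΔT − α₂L₂ΔT = L₂ − L₁ = 5.30×10⁻³ m
α₁L₁ = 2.058112×10⁻⁵, α₂L₂ = 5.16224×10⁻⁶ → Δ(αL) = 1.541888×10⁻⁵ m/K
ΔT = 5.30×10⁻³ / 1.541888×10⁻⁵ = 343.734 K, so T = 29.6 + 343.734 = 373.334 °C

T = 373.3 °C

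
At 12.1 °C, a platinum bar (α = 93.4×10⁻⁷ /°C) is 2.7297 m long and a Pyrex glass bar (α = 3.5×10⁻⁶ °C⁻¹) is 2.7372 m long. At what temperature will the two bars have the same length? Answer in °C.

T = 483.3 °C

Equal length when α₁L₁ΔT − α₂L₂ΔT = L₂ − L₁ = 7.50×10⁻³ m
α₁L₁ = 2.5495398×10⁻⁵, α₂L₂ = 9.5802×10⁻⁶ → Δ(αL) = 1.5915198×10⁻⁵ m/K
ΔT = 7.50×10⁻³ / 1.5915198×10⁻⁵ = 471.248 K, so T = 12.1 + 471.248 = 483.348 °C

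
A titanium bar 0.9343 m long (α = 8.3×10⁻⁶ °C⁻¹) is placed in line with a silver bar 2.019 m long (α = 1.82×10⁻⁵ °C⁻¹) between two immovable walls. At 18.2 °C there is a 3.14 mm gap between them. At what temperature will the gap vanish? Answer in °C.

T = 88.8 °C

Gap closes when ΔL₁ + ΔL₂ = 3.14 mm = 3.14×10⁻³ m
(α₁L₁ + α₂L₂)ΔT = g
α₁L₁ + α₂L₂ = 8.3×10⁻⁶×0.9343 + 1.82×10⁻⁵×2.019 = 4.450049×10⁻⁵ m/K
ΔT = 3.14×10⁻³ / 4.450049×10⁻⁵ = 70.561 K
T = 18.2 + 70.561 = 88.761 °C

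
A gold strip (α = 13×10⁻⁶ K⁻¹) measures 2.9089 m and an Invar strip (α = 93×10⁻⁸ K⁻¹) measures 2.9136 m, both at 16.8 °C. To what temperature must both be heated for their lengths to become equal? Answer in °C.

T = 150.7 °C

Equal length when α₁L₁ΔT − α₂L₂ΔT = L₂ − L₁ = 4.70×10⁻³ m
α₁L₁ = 3.78157×10⁻⁵, α₂L₂ = 2.709648×10⁻⁶ → Δ(αL) = 3.5106052×10⁻⁵ m/K
ΔT = 4.70×10⁻³ / 3.5106052×10⁻⁵ = 133.880 K, so T = 16.8 + 133.880 = 150.680 °C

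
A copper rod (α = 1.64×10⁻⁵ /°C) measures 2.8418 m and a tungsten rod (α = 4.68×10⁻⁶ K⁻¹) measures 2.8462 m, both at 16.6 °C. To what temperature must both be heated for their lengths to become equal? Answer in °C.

T = 148.8 °C

Equal length when α₁L₁ΔT − α₂L₂ΔT = L₂ − L₁ = 4.40×10⁻³ m
α₁L₁ = 4.660552×10⁻⁵, α₂L₂ = 1.3320216×10⁻⁵ → Δ(αL) = 3.3285304×10⁻⁵ m/K
ΔT = 4.40×10⁻³ / 3.3285304×10⁻⁵ = 132.190 K, so T = 16.6 + 132.190 = 148.790 °C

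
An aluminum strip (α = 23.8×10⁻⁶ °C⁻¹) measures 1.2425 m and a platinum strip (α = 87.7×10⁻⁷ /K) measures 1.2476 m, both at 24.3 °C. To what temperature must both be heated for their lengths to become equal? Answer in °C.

Equal length when α₁L₁ΔT − α₂L₂ΔT = L₂ − L₁ = 5.10×10⁻³ m
α₁L₁ = 2.95715×10⁻⁵, α₂L₂ = 1.0941452×10⁻⁵ → Δ(αL) = 1.8630048×10⁻⁵ m/K
ΔT = 5.10×10⁻³ / 1.8630048×10⁻⁵ = 273.751 K, so T = 24.3 + 273.751 = 298.051 °C

T = 298.1 °C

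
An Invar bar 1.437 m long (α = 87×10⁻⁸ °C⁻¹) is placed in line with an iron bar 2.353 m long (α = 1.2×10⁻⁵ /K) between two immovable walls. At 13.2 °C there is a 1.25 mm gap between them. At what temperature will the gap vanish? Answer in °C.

Gap closes when ΔL₁ + ΔL₂ = 1.25 mm = 1.25×10⁻³ m
(α₁L₁ + α₂L₂)ΔT = g
α₁L₁ + α₂L₂ = 87×10⁻⁸×1.437 + 1.2×10⁻⁵×2.353 = 2.948619×10⁻⁵ m/K
ΔT = 1.25×10⁻³ / 2.948619×10⁻⁵ = 42.393 K
T = 13.2 + 42.393 = 55.593 °C

T = 55.6 °C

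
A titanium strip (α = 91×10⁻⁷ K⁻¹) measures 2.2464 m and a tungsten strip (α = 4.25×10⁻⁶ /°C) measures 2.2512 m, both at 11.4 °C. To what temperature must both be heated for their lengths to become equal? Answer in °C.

L₁(1 + α₁ΔT) = L₂(1 + α₂ΔT) ⇒ ΔT = (L₂ − L₁)/(α₁L₁ − α₂L₂)
L₂ − L₁ = 2.2512 − 2.2464 = 4.80×10⁻³ m
α₁L₁ − α₂L₂ = 91×10⁻⁷×2.2464 − 4.25×10⁻⁶×2.2512 = 1.087464×10⁻⁵ m/K
ΔT = 4.80×10⁻³ / 1.087464×10⁻⁵ = 441.394 K
T = 11.4 + 441.394 = 452.794 °C

T = 452.8 °C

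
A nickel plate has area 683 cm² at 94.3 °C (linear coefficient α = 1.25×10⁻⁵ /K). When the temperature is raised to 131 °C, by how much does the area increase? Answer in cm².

Area coefficient ≈ 2α; |ΔT| = 36.7 K
ΔA = 2αA₀ΔT = 2(1.25×10⁻⁵)(683)(36.7) = 0.627 cm²

ΔA = 0.627 cm²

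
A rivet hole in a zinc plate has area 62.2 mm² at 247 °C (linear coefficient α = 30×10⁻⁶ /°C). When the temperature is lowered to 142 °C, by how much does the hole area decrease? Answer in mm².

ΔA = 0.392 mm²

Area coefficient ≈ 2α; |ΔT| = 105 K
ΔA = 2αA₀ΔT = 2(30×10⁻⁶)(62.2)(105) = 0.392 mm²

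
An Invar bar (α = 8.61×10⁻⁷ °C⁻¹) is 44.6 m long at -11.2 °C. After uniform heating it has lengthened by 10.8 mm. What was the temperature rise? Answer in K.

ΔT = 281 K

ΔL = αL₀ΔT ⇒ ΔT = ΔL / (αL₀)
ΔT = 10.8×10⁻³ m / (8.61×10⁻⁷ × 44.6 m) = 281.25 K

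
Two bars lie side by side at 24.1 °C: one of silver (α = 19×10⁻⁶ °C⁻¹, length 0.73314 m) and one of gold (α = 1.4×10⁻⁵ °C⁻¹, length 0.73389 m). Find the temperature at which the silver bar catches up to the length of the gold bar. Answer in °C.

T = 229.3 °C

L₁(1 + α₁ΔT) = L₂(1 + α₂ΔT) ⇒ ΔT = (L₂ − L₁)/(α₁L₁ − α₂L₂)
L₂ − L₁ = 0.73389 − 0.73314 = 7.50×10⁻⁴ m
α₁L₁ − α₂L₂ = 19×10⁻⁶×0.73314 − 1.4×10⁻⁵×0.73389 = 3.6552×10⁻⁶ m/K
ΔT = 7.50×10⁻⁴ / 3.6552×10⁻⁶ = 205.187 K
T = 24.1 + 205.187 = 229.287 °C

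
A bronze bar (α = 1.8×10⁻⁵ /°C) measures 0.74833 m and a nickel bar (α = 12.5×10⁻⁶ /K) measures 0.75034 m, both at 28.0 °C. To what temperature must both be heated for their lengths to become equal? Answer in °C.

T = 519.4 °C

L₁(1 + α₁ΔT) = L₂(1 + α₂ΔT) ⇒ ΔT = (L₂ − L₁)/(α₁L₁ − α₂L₂)
L₂ − L₁ = 0.75034 − 0.74833 = 2.01×10⁻³ m
α₁L₁ − α₂L₂ = 1.8×10⁻⁵×0.74833 − 12.5×10⁻⁶×0.75034 = 4.09069×10⁻⁶ m/K
ΔT = 2.01×10⁻³ / 4.09069×10⁻⁶ = 491.360 K
T = 28.0 + 491.360 = 519.360 °C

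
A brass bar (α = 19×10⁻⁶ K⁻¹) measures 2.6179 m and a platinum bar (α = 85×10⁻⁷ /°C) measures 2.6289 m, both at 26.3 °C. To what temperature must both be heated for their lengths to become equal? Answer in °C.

Equal length when α₁L₁ΔT − α₂L₂ΔT = L₂ − L₁ = 1.10×10⁻² m
α₁L₁ = 4.97401×10⁻⁵, α₂L₂ = 2.234565×10⁻⁵ → Δ(αL) = 2.739445×10⁻⁵ m/K
ΔT = 1.10×10⁻² / 2.739445×10⁻⁵ = 401.541 K, so T = 26.3 + 401.541 = 427.841 °C

T = 427.8 °C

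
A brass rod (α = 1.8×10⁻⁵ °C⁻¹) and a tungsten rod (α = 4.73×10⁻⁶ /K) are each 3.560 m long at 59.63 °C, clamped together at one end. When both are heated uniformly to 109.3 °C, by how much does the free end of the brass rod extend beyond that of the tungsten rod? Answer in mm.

ΔT = 49.67 K
brass: ΔL = 1.8×10⁻⁵ × 3.560 m × 49.67 = 3.1829×10⁻³ m = 3.1829 mm
tungsten: ΔL = 4.73×10⁻⁶ × 3.560 m × 49.67 = 8.3638×10⁻⁴ m = 0.83638 mm
difference = 3.1829 − 0.83638 = 2.34652 mm

2.35 mm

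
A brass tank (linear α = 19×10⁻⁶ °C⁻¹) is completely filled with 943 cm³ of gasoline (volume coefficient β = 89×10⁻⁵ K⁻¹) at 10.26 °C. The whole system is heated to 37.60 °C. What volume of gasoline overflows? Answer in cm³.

21.5 cm³

The tank also expands: β_container ≈ 3α = 5.7×10⁻⁵ /K
Net overflow = V₀(β_liq − 3α_cont)ΔT
β − 3α = 8.90×10⁻⁴ − 5.7×10⁻⁵ = 8.33×10⁻⁴ /K; ΔT = 27.34 K
ΔV = 943 × 8.33×10⁻⁴ × 27.34 = 21.5 cm³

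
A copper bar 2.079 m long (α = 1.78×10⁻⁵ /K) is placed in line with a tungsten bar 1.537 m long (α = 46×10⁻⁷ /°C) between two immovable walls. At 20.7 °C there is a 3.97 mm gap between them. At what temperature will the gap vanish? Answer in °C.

T = 111 °C

Gap closes when ΔL₁ + ΔL₂ = 3.97 mm = 3.97×10⁻³ m
(α₁L₁ + α₂L₂)ΔT = g
α₁L₁ + α₂L₂ = 1.78×10⁻⁵×2.079 + 46×10⁻⁷×1.537 = 4.40764×10⁻⁵ m/K
ΔT = 3.97×10⁻³ / 4.40764×10⁻⁵ = 90.07 K
T = 20.7 + 90.07 = 110.77 °C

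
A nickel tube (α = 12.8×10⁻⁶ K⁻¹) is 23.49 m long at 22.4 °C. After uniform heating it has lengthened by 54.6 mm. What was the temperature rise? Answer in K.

ΔT = 182 K

ΔL = αL₀ΔT ⇒ ΔT = ΔL / (αL₀)
ΔT = 54.6×10⁻³ m / (12.8×10⁻⁶ × 23.49 m) = 181.59 K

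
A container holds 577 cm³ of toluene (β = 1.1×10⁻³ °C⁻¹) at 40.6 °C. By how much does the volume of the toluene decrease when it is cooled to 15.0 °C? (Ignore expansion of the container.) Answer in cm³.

ΔV = 16.2 cm³

|ΔT| = |15.0 − 40.6| = 25.6 K
ΔV = βV₀ΔT = (1.1×10⁻³)(577)(25.6) = 16.2 cm³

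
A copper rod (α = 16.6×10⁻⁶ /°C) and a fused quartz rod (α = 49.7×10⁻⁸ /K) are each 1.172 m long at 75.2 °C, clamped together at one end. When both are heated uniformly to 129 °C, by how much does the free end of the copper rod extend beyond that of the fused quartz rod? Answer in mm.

ΔT = 53.8 K
copper: ΔL = 16.6×10⁻⁶ × 1.172 m × 53.8 = 1.0467×10⁻³ m = 1.0467 mm
fused quartz: ΔL = 49.7×10⁻⁸ × 1.172 m × 53.8 = 3.1338×10⁻⁵ m = 0.031338 mm
difference = 1.0467 − 0.031338 = 1.015362 mm

1.02 mm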